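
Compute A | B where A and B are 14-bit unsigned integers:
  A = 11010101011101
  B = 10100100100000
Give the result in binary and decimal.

Apply | to each column (1 where either bit is 1):
  11010101011101
| 10100100100000
----------------
  11110101111101

Answer: 11110101111101 (15741)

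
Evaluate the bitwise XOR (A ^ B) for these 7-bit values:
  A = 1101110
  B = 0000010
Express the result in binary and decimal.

Apply ^ to each column (1 where bits differ):
  1101110
^ 0000010
---------
  1101100

Answer: 1101100 (108)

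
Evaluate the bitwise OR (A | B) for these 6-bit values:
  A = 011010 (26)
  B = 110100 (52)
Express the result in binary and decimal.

Apply | to each column (1 where either bit is 1):
  011010
| 110100
--------
  111110

Answer: 111110 (62)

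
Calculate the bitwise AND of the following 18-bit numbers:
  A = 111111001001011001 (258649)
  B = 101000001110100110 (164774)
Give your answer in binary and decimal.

Apply & to each column (1 only where both bits are 1):
  111111001001011001
& 101000001110100110
--------------------
  101000001000000000

Answer: 101000001000000000 (164352)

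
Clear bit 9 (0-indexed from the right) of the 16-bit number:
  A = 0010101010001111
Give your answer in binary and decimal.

Mask = ~(1 << 9) = 1111110111111111
Bit 9 of A is 1, so AND-ing with the mask clears it to 0.
  0010101010001111
& 1111110111111111
------------------
  0010100010001111

Answer: 0010100010001111 (10383)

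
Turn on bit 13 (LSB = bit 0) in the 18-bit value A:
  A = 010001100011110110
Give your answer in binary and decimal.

Mask = 1 << 13 = 000010000000000000
Bit 13 of A is 0, so OR-ing with the mask flips it to 1.
  010001100011110110
| 000010000000000000
--------------------
  010011100011110110

Answer: 010011100011110110 (80118)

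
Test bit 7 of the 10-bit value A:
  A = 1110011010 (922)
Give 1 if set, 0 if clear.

Bit 7 is the 8th from the right.
  1110011010
    ^
That bit is 1.

Answer: 1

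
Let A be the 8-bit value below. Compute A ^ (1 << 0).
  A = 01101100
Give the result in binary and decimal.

Mask = 1 << 0 = 00000001
Bit 0 of A is 0; XOR with the mask flips it to 1.
  01101100
^ 00000001
----------
  01101101

Answer: 01101101 (109)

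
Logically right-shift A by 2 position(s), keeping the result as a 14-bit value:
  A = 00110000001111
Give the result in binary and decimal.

Logical shift right by 2: drop the bottom 2 bit(s), prepend 2 zero(s) on the left.
  00110000001111  ->  keep [001100000011], discard [11], prepend 00
= 00001100000011

Answer: 00001100000011 (771)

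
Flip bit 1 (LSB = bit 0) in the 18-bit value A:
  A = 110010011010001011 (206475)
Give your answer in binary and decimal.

Mask = 1 << 1 = 000000000000000010
Bit 1 of A is 1; XOR with the mask flips it to 0.
  110010011010001011
^ 000000000000000010
--------------------
  110010011010001001

Answer: 110010011010001001 (206473)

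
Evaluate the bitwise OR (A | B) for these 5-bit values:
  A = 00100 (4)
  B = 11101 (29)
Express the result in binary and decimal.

Apply | to each column (1 where either bit is 1):
  00100
| 11101
-------
  11101

Answer: 11101 (29)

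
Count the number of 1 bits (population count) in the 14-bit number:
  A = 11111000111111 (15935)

11111000111111
1-bits at positions (from bit 0 = LSB): 0, 1, 2, 3, 4, 5, 9, 10, 11, 12, 13
Count = 11

Answer: 11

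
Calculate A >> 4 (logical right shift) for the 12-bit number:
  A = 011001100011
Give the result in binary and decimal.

Logical shift right by 4: drop the bottom 4 bit(s), prepend 4 zero(s) on the left.
  011001100011  ->  keep [01100110], discard [0011], prepend 0000
= 000001100110

Answer: 000001100110 (102)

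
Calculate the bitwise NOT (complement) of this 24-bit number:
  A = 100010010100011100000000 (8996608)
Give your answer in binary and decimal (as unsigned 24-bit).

Flip each bit (0->1, 1->0):
  100010010100011100000000
  011101101011100011111111

Answer: 011101101011100011111111 (7780607)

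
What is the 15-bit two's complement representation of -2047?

1. Binary of +2047:  000011111111111
2. Invert bits:     111100000000000
3. Add 1:           111100000000001

Answer: 111100000000001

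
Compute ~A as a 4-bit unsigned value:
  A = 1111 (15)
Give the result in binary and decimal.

Flip each bit (0->1, 1->0):
  1111
  0000

Answer: 0000 (0)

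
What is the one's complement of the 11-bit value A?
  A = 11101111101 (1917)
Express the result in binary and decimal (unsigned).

Flip each bit (0->1, 1->0):
  11101111101
  00010000010

Answer: 00010000010 (130)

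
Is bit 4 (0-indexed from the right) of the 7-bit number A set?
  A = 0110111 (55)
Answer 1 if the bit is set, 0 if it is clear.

Bit 4 is the 5th from the right.
  0110111
    ^
That bit is 1.

Answer: 1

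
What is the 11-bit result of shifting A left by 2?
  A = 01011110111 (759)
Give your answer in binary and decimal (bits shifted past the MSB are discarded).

Shift left by 2: drop the top 2 bit(s), append 2 zero(s) on the right.
  01011110111  ->  discard [01], keep [011110111], append 00
= 01111011100

Answer: 01111011100 (988)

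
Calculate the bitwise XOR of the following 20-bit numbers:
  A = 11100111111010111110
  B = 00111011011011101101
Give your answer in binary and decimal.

Apply ^ to each column (1 where bits differ):
  11100111111010111110
^ 00111011011011101101
----------------------
  11011100100001010011

Answer: 11011100100001010011 (903251)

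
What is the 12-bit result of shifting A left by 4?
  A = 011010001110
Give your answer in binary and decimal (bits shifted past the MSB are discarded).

Shift left by 4: drop the top 4 bit(s), append 4 zero(s) on the right.
  011010001110  ->  discard [0110], keep [10001110], append 0000
= 100011100000

Answer: 100011100000 (2272)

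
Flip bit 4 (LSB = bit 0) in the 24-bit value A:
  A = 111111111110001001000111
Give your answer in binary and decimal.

Mask = 1 << 4 = 000000000000000000010000
Bit 4 of A is 0; XOR with the mask flips it to 1.
  111111111110001001000111
^ 000000000000000000010000
--------------------------
  111111111110001001010111

Answer: 111111111110001001010111 (16769623)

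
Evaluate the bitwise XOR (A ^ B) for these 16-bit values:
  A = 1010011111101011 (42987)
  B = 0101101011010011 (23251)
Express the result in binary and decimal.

Apply ^ to each column (1 where bits differ):
  1010011111101011
^ 0101101011010011
------------------
  1111110100111000

Answer: 1111110100111000 (64824)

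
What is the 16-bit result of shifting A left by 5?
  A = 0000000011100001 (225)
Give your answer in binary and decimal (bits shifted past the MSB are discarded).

Shift left by 5: drop the top 5 bit(s), append 5 zero(s) on the right.
  0000000011100001  ->  discard [00000], keep [00011100001], append 00000
= 0001110000100000

Answer: 0001110000100000 (7200)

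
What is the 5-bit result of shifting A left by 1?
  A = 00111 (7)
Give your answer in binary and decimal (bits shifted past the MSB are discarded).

Shift left by 1: drop the top 1 bit(s), append 1 zero(s) on the right.
  00111  ->  discard [0], keep [0111], append 0
= 01110

Answer: 01110 (14)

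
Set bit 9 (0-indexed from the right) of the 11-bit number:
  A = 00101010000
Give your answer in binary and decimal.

Mask = 1 << 9 = 01000000000
Bit 9 of A is 0, so OR-ing with the mask flips it to 1.
  00101010000
| 01000000000
-------------
  01101010000

Answer: 01101010000 (848)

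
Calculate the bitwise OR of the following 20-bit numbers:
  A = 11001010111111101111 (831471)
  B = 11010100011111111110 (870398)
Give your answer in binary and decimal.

Apply | to each column (1 where either bit is 1):
  11001010111111101111
| 11010100011111111110
----------------------
  11011110111111111111

Answer: 11011110111111111111 (913407)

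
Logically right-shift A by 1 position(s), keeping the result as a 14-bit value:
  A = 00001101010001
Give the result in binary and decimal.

Logical shift right by 1: drop the bottom 1 bit(s), prepend 1 zero(s) on the left.
  00001101010001  ->  keep [0000110101000], discard [1], prepend 0
= 00000110101000

Answer: 00000110101000 (424)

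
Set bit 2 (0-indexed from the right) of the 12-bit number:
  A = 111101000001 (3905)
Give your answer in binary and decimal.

Mask = 1 << 2 = 000000000100
Bit 2 of A is 0, so OR-ing with the mask flips it to 1.
  111101000001
| 000000000100
--------------
  111101000101

Answer: 111101000101 (3909)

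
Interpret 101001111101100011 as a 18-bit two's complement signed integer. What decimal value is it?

MSB is 1, so the value is negative. Find the magnitude:
1. Invert bits:  010110000010011100
2. Add 1:        010110000010011101  = 90269
3. Apply sign:   -90269

Answer: -90269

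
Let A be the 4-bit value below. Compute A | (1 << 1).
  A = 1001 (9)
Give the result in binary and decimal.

Mask = 1 << 1 = 0010
Bit 1 of A is 0, so OR-ing with the mask flips it to 1.
  1001
| 0010
------
  1011

Answer: 1011 (11)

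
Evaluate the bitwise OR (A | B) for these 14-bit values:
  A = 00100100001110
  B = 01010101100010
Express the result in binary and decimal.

Apply | to each column (1 where either bit is 1):
  00100100001110
| 01010101100010
----------------
  01110101101110

Answer: 01110101101110 (7534)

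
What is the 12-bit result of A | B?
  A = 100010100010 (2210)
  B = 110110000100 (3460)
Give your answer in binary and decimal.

Apply | to each column (1 where either bit is 1):
  100010100010
| 110110000100
--------------
  110110100110

Answer: 110110100110 (3494)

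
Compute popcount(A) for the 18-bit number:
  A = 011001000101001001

011001000101001001
1-bits at positions (from bit 0 = LSB): 0, 3, 6, 8, 12, 15, 16
Count = 7

Answer: 7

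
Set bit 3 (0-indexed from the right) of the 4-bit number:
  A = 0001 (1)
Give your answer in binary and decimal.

Mask = 1 << 3 = 1000
Bit 3 of A is 0, so OR-ing with the mask flips it to 1.
  0001
| 1000
------
  1001

Answer: 1001 (9)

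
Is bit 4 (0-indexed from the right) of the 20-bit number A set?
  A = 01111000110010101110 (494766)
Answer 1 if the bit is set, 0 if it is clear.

Bit 4 is the 5th from the right.
  01111000110010101110
                 ^
That bit is 0.

Answer: 0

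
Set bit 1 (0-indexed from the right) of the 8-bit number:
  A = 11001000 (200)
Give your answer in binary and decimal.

Mask = 1 << 1 = 00000010
Bit 1 of A is 0, so OR-ing with the mask flips it to 1.
  11001000
| 00000010
----------
  11001010

Answer: 11001010 (202)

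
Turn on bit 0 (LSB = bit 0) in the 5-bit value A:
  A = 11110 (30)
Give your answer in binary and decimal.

Mask = 1 << 0 = 00001
Bit 0 of A is 0, so OR-ing with the mask flips it to 1.
  11110
| 00001
-------
  11111

Answer: 11111 (31)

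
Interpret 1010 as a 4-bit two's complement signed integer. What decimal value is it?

MSB is 1, so the value is negative. Find the magnitude:
1. Invert bits:  0101
2. Add 1:        0110  = 6
3. Apply sign:   -6

Answer: -6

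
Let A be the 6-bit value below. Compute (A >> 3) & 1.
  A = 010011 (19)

Bit 3 is the 4th from the right.
  010011
    ^
That bit is 0.

Answer: 0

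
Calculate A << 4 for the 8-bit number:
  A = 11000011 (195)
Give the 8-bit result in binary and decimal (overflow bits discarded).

Shift left by 4: drop the top 4 bit(s), append 4 zero(s) on the right.
  11000011  ->  discard [1100], keep [0011], append 0000
= 00110000

Answer: 00110000 (48)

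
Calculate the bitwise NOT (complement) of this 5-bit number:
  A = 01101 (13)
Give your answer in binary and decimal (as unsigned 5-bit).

Flip each bit (0->1, 1->0):
  01101
  10010

Answer: 10010 (18)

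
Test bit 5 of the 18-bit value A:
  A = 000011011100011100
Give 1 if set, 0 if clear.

Bit 5 is the 6th from the right.
  000011011100011100
              ^
That bit is 0.

Answer: 0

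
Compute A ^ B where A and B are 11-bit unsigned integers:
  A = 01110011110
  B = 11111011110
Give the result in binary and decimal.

Apply ^ to each column (1 where bits differ):
  01110011110
^ 11111011110
-------------
  10001000000

Answer: 10001000000 (1088)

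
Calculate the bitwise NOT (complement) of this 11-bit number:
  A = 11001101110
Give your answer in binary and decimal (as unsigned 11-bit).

Flip each bit (0->1, 1->0):
  11001101110
  00110010001

Answer: 00110010001 (401)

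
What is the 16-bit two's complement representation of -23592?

1. Binary of +23592:  0101110000101000
2. Invert bits:     1010001111010111
3. Add 1:           1010001111011000

Answer: 1010001111011000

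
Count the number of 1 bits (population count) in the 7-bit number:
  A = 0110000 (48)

0110000
1-bits at positions (from bit 0 = LSB): 4, 5
Count = 2

Answer: 2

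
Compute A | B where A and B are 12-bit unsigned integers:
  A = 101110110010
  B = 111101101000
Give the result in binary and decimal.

Apply | to each column (1 where either bit is 1):
  101110110010
| 111101101000
--------------
  111111111010

Answer: 111111111010 (4090)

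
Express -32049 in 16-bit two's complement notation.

1. Binary of +32049:  0111110100110001
2. Invert bits:     1000001011001110
3. Add 1:           1000001011001111

Answer: 1000001011001111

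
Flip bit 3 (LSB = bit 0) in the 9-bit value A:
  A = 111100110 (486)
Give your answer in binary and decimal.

Mask = 1 << 3 = 000001000
Bit 3 of A is 0; XOR with the mask flips it to 1.
  111100110
^ 000001000
-----------
  111101110

Answer: 111101110 (494)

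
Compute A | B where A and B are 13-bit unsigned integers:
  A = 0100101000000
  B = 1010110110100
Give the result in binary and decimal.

Apply | to each column (1 where either bit is 1):
  0100101000000
| 1010110110100
---------------
  1110111110100

Answer: 1110111110100 (7668)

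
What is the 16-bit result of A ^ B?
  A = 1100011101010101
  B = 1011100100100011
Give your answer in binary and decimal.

Apply ^ to each column (1 where bits differ):
  1100011101010101
^ 1011100100100011
------------------
  0111111001110110

Answer: 0111111001110110 (32374)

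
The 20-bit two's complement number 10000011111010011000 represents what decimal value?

MSB is 1, so the value is negative. Find the magnitude:
1. Invert bits:  01111100000101100111
2. Add 1:        01111100000101101000  = 508264
3. Apply sign:   -508264

Answer: -508264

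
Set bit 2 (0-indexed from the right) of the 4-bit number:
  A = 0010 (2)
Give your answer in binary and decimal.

Mask = 1 << 2 = 0100
Bit 2 of A is 0, so OR-ing with the mask flips it to 1.
  0010
| 0100
------
  0110

Answer: 0110 (6)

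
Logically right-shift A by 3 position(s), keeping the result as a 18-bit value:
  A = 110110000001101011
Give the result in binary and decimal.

Logical shift right by 3: drop the bottom 3 bit(s), prepend 3 zero(s) on the left.
  110110000001101011  ->  keep [110110000001101], discard [011], prepend 000
= 000110110000001101

Answer: 000110110000001101 (27661)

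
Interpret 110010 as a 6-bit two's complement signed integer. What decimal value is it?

MSB is 1, so the value is negative. Find the magnitude:
1. Invert bits:  001101
2. Add 1:        001110  = 14
3. Apply sign:   -14

Answer: -14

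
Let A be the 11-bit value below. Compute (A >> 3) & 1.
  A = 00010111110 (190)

Bit 3 is the 4th from the right.
  00010111110
         ^
That bit is 1.

Answer: 1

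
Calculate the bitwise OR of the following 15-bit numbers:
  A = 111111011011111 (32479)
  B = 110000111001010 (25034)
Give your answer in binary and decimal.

Apply | to each column (1 where either bit is 1):
  111111011011111
| 110000111001010
-----------------
  111111111011111

Answer: 111111111011111 (32735)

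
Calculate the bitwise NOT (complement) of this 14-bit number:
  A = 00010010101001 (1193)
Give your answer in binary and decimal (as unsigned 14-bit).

Flip each bit (0->1, 1->0):
  00010010101001
  11101101010110

Answer: 11101101010110 (15190)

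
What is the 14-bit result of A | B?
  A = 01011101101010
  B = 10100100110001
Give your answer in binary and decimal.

Apply | to each column (1 where either bit is 1):
  01011101101010
| 10100100110001
----------------
  11111101111011

Answer: 11111101111011 (16251)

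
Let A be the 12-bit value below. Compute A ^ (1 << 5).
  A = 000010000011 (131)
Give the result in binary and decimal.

Mask = 1 << 5 = 000000100000
Bit 5 of A is 0; XOR with the mask flips it to 1.
  000010000011
^ 000000100000
--------------
  000010100011

Answer: 000010100011 (163)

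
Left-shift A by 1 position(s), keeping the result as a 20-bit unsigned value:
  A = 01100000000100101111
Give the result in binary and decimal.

Shift left by 1: drop the top 1 bit(s), append 1 zero(s) on the right.
  01100000000100101111  ->  discard [0], keep [1100000000100101111], append 0
= 11000000001001011110

Answer: 11000000001001011110 (787038)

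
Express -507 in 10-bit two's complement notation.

1. Binary of +507:  0111111011
2. Invert bits:     1000000100
3. Add 1:           1000000101

Answer: 1000000101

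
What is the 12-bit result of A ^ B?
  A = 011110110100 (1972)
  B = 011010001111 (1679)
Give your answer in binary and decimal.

Apply ^ to each column (1 where bits differ):
  011110110100
^ 011010001111
--------------
  000100111011

Answer: 000100111011 (315)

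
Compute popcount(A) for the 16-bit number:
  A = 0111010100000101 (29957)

0111010100000101
1-bits at positions (from bit 0 = LSB): 0, 2, 8, 10, 12, 13, 14
Count = 7

Answer: 7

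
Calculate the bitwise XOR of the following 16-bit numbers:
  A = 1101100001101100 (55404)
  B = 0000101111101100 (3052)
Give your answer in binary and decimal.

Apply ^ to each column (1 where bits differ):
  1101100001101100
^ 0000101111101100
------------------
  1101001110000000

Answer: 1101001110000000 (54144)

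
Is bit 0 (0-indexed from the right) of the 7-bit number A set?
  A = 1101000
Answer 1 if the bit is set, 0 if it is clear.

Bit 0 is the 1st from the right.
  1101000
        ^
That bit is 0.

Answer: 0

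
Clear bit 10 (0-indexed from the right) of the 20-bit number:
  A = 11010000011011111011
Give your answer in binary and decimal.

Mask = ~(1 << 10) = 11111111101111111111
Bit 10 of A is 1, so AND-ing with the mask clears it to 0.
  11010000011011111011
& 11111111101111111111
----------------------
  11010000001011111011

Answer: 11010000001011111011 (852731)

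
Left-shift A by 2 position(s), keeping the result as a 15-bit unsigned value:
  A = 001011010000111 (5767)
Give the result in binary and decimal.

Shift left by 2: drop the top 2 bit(s), append 2 zero(s) on the right.
  001011010000111  ->  discard [00], keep [1011010000111], append 00
= 101101000011100

Answer: 101101000011100 (23068)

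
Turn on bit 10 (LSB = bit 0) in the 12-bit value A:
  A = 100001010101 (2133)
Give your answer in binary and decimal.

Mask = 1 << 10 = 010000000000
Bit 10 of A is 0, so OR-ing with the mask flips it to 1.
  100001010101
| 010000000000
--------------
  110001010101

Answer: 110001010101 (3157)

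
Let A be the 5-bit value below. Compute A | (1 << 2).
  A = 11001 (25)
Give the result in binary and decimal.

Mask = 1 << 2 = 00100
Bit 2 of A is 0, so OR-ing with the mask flips it to 1.
  11001
| 00100
-------
  11101

Answer: 11101 (29)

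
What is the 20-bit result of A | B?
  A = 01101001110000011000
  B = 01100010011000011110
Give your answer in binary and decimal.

Apply | to each column (1 where either bit is 1):
  01101001110000011000
| 01100010011000011110
----------------------
  01101011111000011110

Answer: 01101011111000011110 (441886)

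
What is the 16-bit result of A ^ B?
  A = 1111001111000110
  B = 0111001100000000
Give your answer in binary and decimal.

Apply ^ to each column (1 where bits differ):
  1111001111000110
^ 0111001100000000
------------------
  1000000011000110

Answer: 1000000011000110 (32966)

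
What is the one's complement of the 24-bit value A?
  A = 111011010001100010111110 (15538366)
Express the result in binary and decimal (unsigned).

Flip each bit (0->1, 1->0):
  111011010001100010111110
  000100101110011101000001

Answer: 000100101110011101000001 (1238849)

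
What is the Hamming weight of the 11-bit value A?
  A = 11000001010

11000001010
1-bits at positions (from bit 0 = LSB): 1, 3, 9, 10
Count = 4

Answer: 4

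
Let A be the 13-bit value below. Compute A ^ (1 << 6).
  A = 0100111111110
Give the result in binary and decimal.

Mask = 1 << 6 = 0000001000000
Bit 6 of A is 1; XOR with the mask flips it to 0.
  0100111111110
^ 0000001000000
---------------
  0100110111110

Answer: 0100110111110 (2494)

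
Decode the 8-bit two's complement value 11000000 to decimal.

MSB is 1, so the value is negative. Find the magnitude:
1. Invert bits:  00111111
2. Add 1:        01000000  = 64
3. Apply sign:   -64

Answer: -64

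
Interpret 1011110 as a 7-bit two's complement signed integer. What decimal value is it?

MSB is 1, so the value is negative. Find the magnitude:
1. Invert bits:  0100001
2. Add 1:        0100010  = 34
3. Apply sign:   -34

Answer: -34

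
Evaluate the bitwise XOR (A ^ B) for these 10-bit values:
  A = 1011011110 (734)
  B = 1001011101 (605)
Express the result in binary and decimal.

Apply ^ to each column (1 where bits differ):
  1011011110
^ 1001011101
------------
  0010000011

Answer: 0010000011 (131)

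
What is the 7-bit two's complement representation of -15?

1. Binary of +15:  0001111
2. Invert bits:     1110000
3. Add 1:           1110001

Answer: 1110001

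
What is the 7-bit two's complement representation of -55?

1. Binary of +55:  0110111
2. Invert bits:     1001000
3. Add 1:           1001001

Answer: 1001001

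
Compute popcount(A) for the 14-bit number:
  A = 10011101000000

10011101000000
1-bits at positions (from bit 0 = LSB): 6, 8, 9, 10, 13
Count = 5

Answer: 5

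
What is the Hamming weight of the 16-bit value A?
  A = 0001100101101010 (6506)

0001100101101010
1-bits at positions (from bit 0 = LSB): 1, 3, 5, 6, 8, 11, 12
Count = 7

Answer: 7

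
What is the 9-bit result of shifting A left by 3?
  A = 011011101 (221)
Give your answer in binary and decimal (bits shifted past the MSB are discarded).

Shift left by 3: drop the top 3 bit(s), append 3 zero(s) on the right.
  011011101  ->  discard [011], keep [011101], append 000
= 011101000

Answer: 011101000 (232)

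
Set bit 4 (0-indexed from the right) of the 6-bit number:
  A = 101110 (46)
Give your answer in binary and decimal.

Mask = 1 << 4 = 010000
Bit 4 of A is 0, so OR-ing with the mask flips it to 1.
  101110
| 010000
--------
  111110

Answer: 111110 (62)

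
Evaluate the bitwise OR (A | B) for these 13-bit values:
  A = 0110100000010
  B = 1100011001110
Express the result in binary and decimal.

Apply | to each column (1 where either bit is 1):
  0110100000010
| 1100011001110
---------------
  1110111001110

Answer: 1110111001110 (7630)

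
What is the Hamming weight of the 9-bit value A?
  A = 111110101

111110101
1-bits at positions (from bit 0 = LSB): 0, 2, 4, 5, 6, 7, 8
Count = 7

Answer: 7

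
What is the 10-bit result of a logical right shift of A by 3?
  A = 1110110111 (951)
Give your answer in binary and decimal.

Logical shift right by 3: drop the bottom 3 bit(s), prepend 3 zero(s) on the left.
  1110110111  ->  keep [1110110], discard [111], prepend 000
= 0001110110

Answer: 0001110110 (118)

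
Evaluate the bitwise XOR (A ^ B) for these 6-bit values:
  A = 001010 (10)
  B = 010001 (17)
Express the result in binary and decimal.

Apply ^ to each column (1 where bits differ):
  001010
^ 010001
--------
  011011

Answer: 011011 (27)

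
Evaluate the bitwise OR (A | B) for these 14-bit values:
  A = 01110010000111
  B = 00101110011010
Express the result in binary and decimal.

Apply | to each column (1 where either bit is 1):
  01110010000111
| 00101110011010
----------------
  01111110011111

Answer: 01111110011111 (8095)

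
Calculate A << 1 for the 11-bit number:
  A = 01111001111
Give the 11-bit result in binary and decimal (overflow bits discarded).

Shift left by 1: drop the top 1 bit(s), append 1 zero(s) on the right.
  01111001111  ->  discard [0], keep [1111001111], append 0
= 11110011110

Answer: 11110011110 (1950)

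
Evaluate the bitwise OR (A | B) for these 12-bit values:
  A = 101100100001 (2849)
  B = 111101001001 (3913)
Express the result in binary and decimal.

Apply | to each column (1 where either bit is 1):
  101100100001
| 111101001001
--------------
  111101101001

Answer: 111101101001 (3945)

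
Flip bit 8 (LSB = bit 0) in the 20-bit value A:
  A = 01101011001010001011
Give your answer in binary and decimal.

Mask = 1 << 8 = 00000000000100000000
Bit 8 of A is 0; XOR with the mask flips it to 1.
  01101011001010001011
^ 00000000000100000000
----------------------
  01101011001110001011

Answer: 01101011001110001011 (439179)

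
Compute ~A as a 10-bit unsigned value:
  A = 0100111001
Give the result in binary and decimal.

Flip each bit (0->1, 1->0):
  0100111001
  1011000110

Answer: 1011000110 (710)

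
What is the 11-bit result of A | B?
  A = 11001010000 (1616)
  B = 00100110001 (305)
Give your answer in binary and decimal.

Apply | to each column (1 where either bit is 1):
  11001010000
| 00100110001
-------------
  11101110001

Answer: 11101110001 (1905)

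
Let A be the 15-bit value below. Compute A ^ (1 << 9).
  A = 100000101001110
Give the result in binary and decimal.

Mask = 1 << 9 = 000001000000000
Bit 9 of A is 0; XOR with the mask flips it to 1.
  100000101001110
^ 000001000000000
-----------------
  100001101001110

Answer: 100001101001110 (17230)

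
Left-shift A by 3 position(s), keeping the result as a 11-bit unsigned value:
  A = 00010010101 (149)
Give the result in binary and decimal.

Shift left by 3: drop the top 3 bit(s), append 3 zero(s) on the right.
  00010010101  ->  discard [000], keep [10010101], append 000
= 10010101000

Answer: 10010101000 (1192)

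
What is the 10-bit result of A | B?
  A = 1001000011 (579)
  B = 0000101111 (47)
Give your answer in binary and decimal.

Apply | to each column (1 where either bit is 1):
  1001000011
| 0000101111
------------
  1001101111

Answer: 1001101111 (623)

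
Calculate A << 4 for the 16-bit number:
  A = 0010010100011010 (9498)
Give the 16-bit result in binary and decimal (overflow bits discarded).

Shift left by 4: drop the top 4 bit(s), append 4 zero(s) on the right.
  0010010100011010  ->  discard [0010], keep [010100011010], append 0000
= 0101000110100000

Answer: 0101000110100000 (20896)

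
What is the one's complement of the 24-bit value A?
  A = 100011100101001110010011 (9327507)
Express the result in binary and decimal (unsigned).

Flip each bit (0->1, 1->0):
  100011100101001110010011
  011100011010110001101100

Answer: 011100011010110001101100 (7449708)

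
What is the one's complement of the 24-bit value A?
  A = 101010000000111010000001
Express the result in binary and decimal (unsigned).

Flip each bit (0->1, 1->0):
  101010000000111010000001
  010101111111000101111110

Answer: 010101111111000101111110 (5763454)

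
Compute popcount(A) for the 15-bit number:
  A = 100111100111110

100111100111110
1-bits at positions (from bit 0 = LSB): 1, 2, 3, 4, 5, 8, 9, 10, 11, 14
Count = 10

Answer: 10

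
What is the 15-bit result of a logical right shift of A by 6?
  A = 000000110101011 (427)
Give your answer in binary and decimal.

Logical shift right by 6: drop the bottom 6 bit(s), prepend 6 zero(s) on the left.
  000000110101011  ->  keep [000000110], discard [101011], prepend 000000
= 000000000000110

Answer: 000000000000110 (6)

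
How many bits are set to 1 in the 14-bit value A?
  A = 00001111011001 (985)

00001111011001
1-bits at positions (from bit 0 = LSB): 0, 3, 4, 6, 7, 8, 9
Count = 7

Answer: 7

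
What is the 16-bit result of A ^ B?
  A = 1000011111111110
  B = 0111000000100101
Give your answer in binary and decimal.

Apply ^ to each column (1 where bits differ):
  1000011111111110
^ 0111000000100101
------------------
  1111011111011011

Answer: 1111011111011011 (63451)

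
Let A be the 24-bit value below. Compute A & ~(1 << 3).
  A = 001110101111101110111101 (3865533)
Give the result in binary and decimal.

Mask = ~(1 << 3) = 111111111111111111110111
Bit 3 of A is 1, so AND-ing with the mask clears it to 0.
  001110101111101110111101
& 111111111111111111110111
--------------------------
  001110101111101110110101

Answer: 001110101111101110110101 (3865525)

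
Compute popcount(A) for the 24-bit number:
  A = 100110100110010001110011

100110100110010001110011
1-bits at positions (from bit 0 = LSB): 0, 1, 4, 5, 6, 10, 13, 14, 17, 19, 20, 23
Count = 12

Answer: 12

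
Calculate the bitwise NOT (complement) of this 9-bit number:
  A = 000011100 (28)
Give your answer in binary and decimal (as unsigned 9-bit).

Flip each bit (0->1, 1->0):
  000011100
  111100011

Answer: 111100011 (483)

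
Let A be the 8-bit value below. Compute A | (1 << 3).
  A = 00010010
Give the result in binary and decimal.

Mask = 1 << 3 = 00001000
Bit 3 of A is 0, so OR-ing with the mask flips it to 1.
  00010010
| 00001000
----------
  00011010

Answer: 00011010 (26)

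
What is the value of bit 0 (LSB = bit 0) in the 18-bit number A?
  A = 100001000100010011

Bit 0 is the 1st from the right.
  100001000100010011
                   ^
That bit is 1.

Answer: 1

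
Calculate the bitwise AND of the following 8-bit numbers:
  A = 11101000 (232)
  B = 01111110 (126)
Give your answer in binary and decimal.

Apply & to each column (1 only where both bits are 1):
  11101000
& 01111110
----------
  01101000

Answer: 01101000 (104)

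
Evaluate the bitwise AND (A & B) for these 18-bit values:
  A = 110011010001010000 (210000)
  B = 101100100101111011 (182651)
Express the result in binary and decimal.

Apply & to each column (1 only where both bits are 1):
  110011010001010000
& 101100100101111011
--------------------
  100000000001010000

Answer: 100000000001010000 (131152)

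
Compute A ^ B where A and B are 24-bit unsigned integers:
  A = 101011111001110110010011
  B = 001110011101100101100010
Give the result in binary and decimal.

Apply ^ to each column (1 where bits differ):
  101011111001110110010011
^ 001110011101100101100010
--------------------------
  100101100100010011110001

Answer: 100101100100010011110001 (9848049)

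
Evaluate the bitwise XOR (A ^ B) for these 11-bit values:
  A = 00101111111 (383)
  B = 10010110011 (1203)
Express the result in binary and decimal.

Apply ^ to each column (1 where bits differ):
  00101111111
^ 10010110011
-------------
  10111001100

Answer: 10111001100 (1484)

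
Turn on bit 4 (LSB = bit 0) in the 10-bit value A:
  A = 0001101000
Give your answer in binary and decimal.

Mask = 1 << 4 = 0000010000
Bit 4 of A is 0, so OR-ing with the mask flips it to 1.
  0001101000
| 0000010000
------------
  0001111000

Answer: 0001111000 (120)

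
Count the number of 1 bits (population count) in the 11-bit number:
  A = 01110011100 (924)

01110011100
1-bits at positions (from bit 0 = LSB): 2, 3, 4, 7, 8, 9
Count = 6

Answer: 6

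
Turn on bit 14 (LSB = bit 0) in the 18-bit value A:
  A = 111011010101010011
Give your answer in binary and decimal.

Mask = 1 << 14 = 000100000000000000
Bit 14 of A is 0, so OR-ing with the mask flips it to 1.
  111011010101010011
| 000100000000000000
--------------------
  111111010101010011

Answer: 111111010101010011 (259411)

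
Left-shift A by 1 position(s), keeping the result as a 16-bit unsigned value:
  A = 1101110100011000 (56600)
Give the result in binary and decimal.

Shift left by 1: drop the top 1 bit(s), append 1 zero(s) on the right.
  1101110100011000  ->  discard [1], keep [101110100011000], append 0
= 1011101000110000

Answer: 1011101000110000 (47664)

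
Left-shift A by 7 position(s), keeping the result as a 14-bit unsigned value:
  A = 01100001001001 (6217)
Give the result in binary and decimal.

Shift left by 7: drop the top 7 bit(s), append 7 zero(s) on the right.
  01100001001001  ->  discard [0110000], keep [1001001], append 0000000
= 10010010000000

Answer: 10010010000000 (9344)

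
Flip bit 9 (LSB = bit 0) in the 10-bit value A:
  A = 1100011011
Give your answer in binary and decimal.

Mask = 1 << 9 = 1000000000
Bit 9 of A is 1; XOR with the mask flips it to 0.
  1100011011
^ 1000000000
------------
  0100011011

Answer: 0100011011 (283)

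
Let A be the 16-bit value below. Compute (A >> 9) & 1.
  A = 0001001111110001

Bit 9 is the 10th from the right.
  0001001111110001
        ^
That bit is 1.

Answer: 1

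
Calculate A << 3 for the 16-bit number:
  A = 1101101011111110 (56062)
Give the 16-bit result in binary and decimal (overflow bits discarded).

Shift left by 3: drop the top 3 bit(s), append 3 zero(s) on the right.
  1101101011111110  ->  discard [110], keep [1101011111110], append 000
= 1101011111110000

Answer: 1101011111110000 (55280)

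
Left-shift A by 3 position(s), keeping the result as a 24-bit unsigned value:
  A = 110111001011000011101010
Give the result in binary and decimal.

Shift left by 3: drop the top 3 bit(s), append 3 zero(s) on the right.
  110111001011000011101010  ->  discard [110], keep [111001011000011101010], append 000
= 111001011000011101010000

Answer: 111001011000011101010000 (15042384)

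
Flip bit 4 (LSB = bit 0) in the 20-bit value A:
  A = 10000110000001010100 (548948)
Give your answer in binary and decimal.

Mask = 1 << 4 = 00000000000000010000
Bit 4 of A is 1; XOR with the mask flips it to 0.
  10000110000001010100
^ 00000000000000010000
----------------------
  10000110000001000100

Answer: 10000110000001000100 (548932)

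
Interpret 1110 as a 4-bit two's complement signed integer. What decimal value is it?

MSB is 1, so the value is negative. Find the magnitude:
1. Invert bits:  0001
2. Add 1:        0010  = 2
3. Apply sign:   -2

Answer: -2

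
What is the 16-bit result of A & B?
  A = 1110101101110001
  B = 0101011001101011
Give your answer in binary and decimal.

Apply & to each column (1 only where both bits are 1):
  1110101101110001
& 0101011001101011
------------------
  0100001001100001

Answer: 0100001001100001 (16993)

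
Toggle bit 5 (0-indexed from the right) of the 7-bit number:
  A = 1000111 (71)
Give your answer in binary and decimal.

Mask = 1 << 5 = 0100000
Bit 5 of A is 0; XOR with the mask flips it to 1.
  1000111
^ 0100000
---------
  1100111

Answer: 1100111 (103)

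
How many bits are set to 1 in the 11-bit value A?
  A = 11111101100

11111101100
1-bits at positions (from bit 0 = LSB): 2, 3, 5, 6, 7, 8, 9, 10
Count = 8

Answer: 8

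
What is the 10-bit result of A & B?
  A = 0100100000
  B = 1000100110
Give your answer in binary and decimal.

Apply & to each column (1 only where both bits are 1):
  0100100000
& 1000100110
------------
  0000100000

Answer: 0000100000 (32)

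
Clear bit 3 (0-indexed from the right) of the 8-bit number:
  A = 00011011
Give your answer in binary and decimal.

Mask = ~(1 << 3) = 11110111
Bit 3 of A is 1, so AND-ing with the mask clears it to 0.
  00011011
& 11110111
----------
  00010011

Answer: 00010011 (19)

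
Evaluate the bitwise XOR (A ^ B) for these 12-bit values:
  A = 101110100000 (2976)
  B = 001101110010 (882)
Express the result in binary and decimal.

Apply ^ to each column (1 where bits differ):
  101110100000
^ 001101110010
--------------
  100011010010

Answer: 100011010010 (2258)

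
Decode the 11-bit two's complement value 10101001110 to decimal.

MSB is 1, so the value is negative. Find the magnitude:
1. Invert bits:  01010110001
2. Add 1:        01010110010  = 690
3. Apply sign:   -690

Answer: -690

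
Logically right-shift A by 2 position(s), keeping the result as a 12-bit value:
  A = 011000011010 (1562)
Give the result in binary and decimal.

Logical shift right by 2: drop the bottom 2 bit(s), prepend 2 zero(s) on the left.
  011000011010  ->  keep [0110000110], discard [10], prepend 00
= 000110000110

Answer: 000110000110 (390)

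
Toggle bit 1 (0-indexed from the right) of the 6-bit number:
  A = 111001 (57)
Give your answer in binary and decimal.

Mask = 1 << 1 = 000010
Bit 1 of A is 0; XOR with the mask flips it to 1.
  111001
^ 000010
--------
  111011

Answer: 111011 (59)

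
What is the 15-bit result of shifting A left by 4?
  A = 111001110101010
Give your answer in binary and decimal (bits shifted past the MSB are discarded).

Shift left by 4: drop the top 4 bit(s), append 4 zero(s) on the right.
  111001110101010  ->  discard [1110], keep [01110101010], append 0000
= 011101010100000

Answer: 011101010100000 (15008)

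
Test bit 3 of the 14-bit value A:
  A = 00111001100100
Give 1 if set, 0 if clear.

Bit 3 is the 4th from the right.
  00111001100100
            ^
That bit is 0.

Answer: 0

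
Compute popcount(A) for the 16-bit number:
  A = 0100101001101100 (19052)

0100101001101100
1-bits at positions (from bit 0 = LSB): 2, 3, 5, 6, 9, 11, 14
Count = 7

Answer: 7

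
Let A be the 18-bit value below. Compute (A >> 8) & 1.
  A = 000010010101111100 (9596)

Bit 8 is the 9th from the right.
  000010010101111100
           ^
That bit is 1.

Answer: 1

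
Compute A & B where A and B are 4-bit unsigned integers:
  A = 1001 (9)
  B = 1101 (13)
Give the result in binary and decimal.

Apply & to each column (1 only where both bits are 1):
  1001
& 1101
------
  1001

Answer: 1001 (9)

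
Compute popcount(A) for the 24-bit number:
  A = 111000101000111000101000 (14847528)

111000101000111000101000
1-bits at positions (from bit 0 = LSB): 3, 5, 9, 10, 11, 15, 17, 21, 22, 23
Count = 10

Answer: 10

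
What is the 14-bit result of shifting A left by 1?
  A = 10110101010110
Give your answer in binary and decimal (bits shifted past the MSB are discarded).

Shift left by 1: drop the top 1 bit(s), append 1 zero(s) on the right.
  10110101010110  ->  discard [1], keep [0110101010110], append 0
= 01101010101100

Answer: 01101010101100 (6828)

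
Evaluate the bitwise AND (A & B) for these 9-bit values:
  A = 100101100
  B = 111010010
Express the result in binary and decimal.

Apply & to each column (1 only where both bits are 1):
  100101100
& 111010010
-----------
  100000000

Answer: 100000000 (256)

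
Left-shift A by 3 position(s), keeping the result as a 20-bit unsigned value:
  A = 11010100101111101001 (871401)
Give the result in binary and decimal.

Shift left by 3: drop the top 3 bit(s), append 3 zero(s) on the right.
  11010100101111101001  ->  discard [110], keep [10100101111101001], append 000
= 10100101111101001000

Answer: 10100101111101001000 (679752)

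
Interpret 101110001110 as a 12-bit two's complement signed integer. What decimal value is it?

MSB is 1, so the value is negative. Find the magnitude:
1. Invert bits:  010001110001
2. Add 1:        010001110010  = 1138
3. Apply sign:   -1138

Answer: -1138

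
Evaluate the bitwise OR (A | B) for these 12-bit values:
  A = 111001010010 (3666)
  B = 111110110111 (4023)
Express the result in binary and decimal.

Apply | to each column (1 where either bit is 1):
  111001010010
| 111110110111
--------------
  111111110111

Answer: 111111110111 (4087)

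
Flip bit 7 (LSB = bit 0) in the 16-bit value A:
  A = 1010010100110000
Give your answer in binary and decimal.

Mask = 1 << 7 = 0000000010000000
Bit 7 of A is 0; XOR with the mask flips it to 1.
  1010010100110000
^ 0000000010000000
------------------
  1010010110110000

Answer: 1010010110110000 (42416)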